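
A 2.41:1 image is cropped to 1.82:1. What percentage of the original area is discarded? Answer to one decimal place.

24.5%

1.82:1 is narrower than 2.41:1, so the crop keeps the full height and trims the width.
Fraction kept = (1.820)/(2.410) ≈ 75.52%, so 24.48% is lost.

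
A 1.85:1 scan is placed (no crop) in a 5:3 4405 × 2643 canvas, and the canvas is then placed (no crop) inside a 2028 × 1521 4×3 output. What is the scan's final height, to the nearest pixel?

1096 px

First fit — 1.85:1 into 4405×2643 spans the width: 4405.00 × 2381.08.
5:3 in 2028×1521: fills the width, so the intermediate becomes 2028.00 × 1216.80 — a scale of ×0.4604.
Applying the same ×0.4604: 2381.08 → 1096.22.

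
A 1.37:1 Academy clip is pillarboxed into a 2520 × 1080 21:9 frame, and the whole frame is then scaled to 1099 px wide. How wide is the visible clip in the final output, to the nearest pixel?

645 px

At 2520×1080 the clip is height-limited, so width = 1080 × 1.370 ≈ 1479.60 px.
Resizing to 1099 px wide multiplies everything by 0.4361: 1479.60 → 645.27 px.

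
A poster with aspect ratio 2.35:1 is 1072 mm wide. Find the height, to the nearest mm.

Height = 1072 / 2.350 = 456.17.

456 mm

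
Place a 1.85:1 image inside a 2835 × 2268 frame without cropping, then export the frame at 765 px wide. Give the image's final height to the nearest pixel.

414 px

Fitted into 2835×2268, the image spans the width; its height is 2835 / 1.850 ≈ 1532.43 px.
Resizing to 765 px wide multiplies everything by 0.2698: 1532.43 → 413.51 px.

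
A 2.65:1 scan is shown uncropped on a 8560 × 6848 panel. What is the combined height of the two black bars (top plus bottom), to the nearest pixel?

Since 2.650 > 1.250, the scan is width-limited.
The scan is 8560 / 2.650 ≈ 3230.19 px tall.
6848 − 3230.19 = 3617.81 px of bars.

3618 px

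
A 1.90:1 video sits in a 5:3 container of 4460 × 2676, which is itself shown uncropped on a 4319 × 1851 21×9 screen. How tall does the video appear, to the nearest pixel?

First fit — 1.90:1 into 4460×2676 spans the width: 4460.00 × 2347.37.
The 5:3 canvas is height-limited in 4319×1851, giving 3085.00 × 1851.00; scale factor 0.6917.
The video scales with it: height 2347.37 × 0.6917 ≈ 1623.68.

1624 px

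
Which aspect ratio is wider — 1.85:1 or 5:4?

1.85:1

1.85 and 5:4 = 1.25; 1.85 > 1.25.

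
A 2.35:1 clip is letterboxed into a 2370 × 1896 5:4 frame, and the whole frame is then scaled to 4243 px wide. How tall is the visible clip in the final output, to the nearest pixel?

1806 px

In the 2370×1896 frame the clip fills the width: height = 2370 / 2.350 ≈ 1008.51 px.
Resizing to 4243 px wide multiplies everything by 1.7903: 1008.51 → 1805.53 px.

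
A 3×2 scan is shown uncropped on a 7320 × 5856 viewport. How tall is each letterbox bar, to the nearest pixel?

Since 1.500 > 1.250, the scan is width-limited.
Content height = 7320 × 2/3 ≈ 4880.00 px.
Black = 5856 − 4880.00 = 976.00 px, or 488.00 per bar.

488 px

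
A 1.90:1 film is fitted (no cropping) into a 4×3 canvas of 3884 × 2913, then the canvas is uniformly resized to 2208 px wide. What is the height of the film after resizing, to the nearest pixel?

1162 px

In the 3884×2913 frame the film fills the width: height = 3884 / 1.900 ≈ 2044.21 px.
Scaling 3884 → 2208 is ×0.5685, so the height becomes 2044.21 × 0.5685 ≈ 1162.11 px.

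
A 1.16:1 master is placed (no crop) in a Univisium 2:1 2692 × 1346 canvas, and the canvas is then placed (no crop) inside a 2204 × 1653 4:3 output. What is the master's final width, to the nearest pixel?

1278 px

First fit — 1.16:1 into 2692×1346 spans the height: 1561.36 × 1346.00.
Univisium 2:1 in 2204×1653: fills the width, so the intermediate becomes 2204.00 × 1102.00 — a scale of ×0.8187.
The master scales with it: width 1561.36 × 0.8187 ≈ 1278.32.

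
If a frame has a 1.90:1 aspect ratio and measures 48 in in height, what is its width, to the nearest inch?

91 in

Width = 48 × 1.900 = 91.20.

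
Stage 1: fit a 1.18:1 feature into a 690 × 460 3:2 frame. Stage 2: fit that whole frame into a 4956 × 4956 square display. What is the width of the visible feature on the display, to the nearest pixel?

3899 px

1.18:1 in 690×460: fills the height, so the feature is 542.80 × 460.00.
The 3:2 canvas is width-limited in 4956×4956, giving 4956.00 × 3304.00; scale factor 7.1826.
The feature scales with it: width 542.80 × 7.1826 ≈ 3898.72.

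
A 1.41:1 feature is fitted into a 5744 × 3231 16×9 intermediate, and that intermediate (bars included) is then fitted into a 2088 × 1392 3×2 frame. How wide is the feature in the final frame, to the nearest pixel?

1656 px

Inside the 5744×3231 canvas the feature is height-limited at 4555.71 × 3231.00.
16×9 in 2088×1392: fills the width, so the intermediate becomes 2088.00 × 1174.50 — a scale of ×0.3635.
Applying the same ×0.3635: 4555.71 → 1656.05.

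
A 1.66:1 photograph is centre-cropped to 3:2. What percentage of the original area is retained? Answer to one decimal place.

90.4%

Going from 1.66:1 to 3:2 means cutting width while keeping height.
(1.500)/(1.660) ≈ 0.904 of the area survives.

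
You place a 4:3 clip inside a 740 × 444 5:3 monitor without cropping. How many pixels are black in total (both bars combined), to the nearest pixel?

4:3 is narrower than 5:3, so it spans the full height.
The clip is 444 × 4/3 ≈ 592.0000 px wide.
Leftover width: 740 − 592.0000 = 148.0000 px.
That's 148.0000 × 444 ≈ 65712 black pixels.

65712 pixels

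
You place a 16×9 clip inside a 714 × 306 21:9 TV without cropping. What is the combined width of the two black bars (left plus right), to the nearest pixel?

Since 1.778 < 2.333, the clip is height-limited.
The clip is 306 × 16/9 ≈ 544.00 px wide.
Leftover width: 714 − 544.00 = 170.00 px.

170 px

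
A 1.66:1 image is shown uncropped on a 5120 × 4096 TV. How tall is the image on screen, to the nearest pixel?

3084 px

1.66:1 is wider than 5:4, so it spans the full width.
That makes the image 3084.34 px tall (5120 / 1.660).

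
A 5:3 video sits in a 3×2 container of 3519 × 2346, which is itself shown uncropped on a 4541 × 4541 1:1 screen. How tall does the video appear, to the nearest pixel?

5:3 in 3519×2346: fills the width, so the video is 3519.00 × 2111.40.
3×2 in 4541×4541: fills the width, so the intermediate becomes 4541.00 × 3027.33 — a scale of ×1.2904.
The video scales with it: height 2111.40 × 1.2904 ≈ 2724.60.

2725 px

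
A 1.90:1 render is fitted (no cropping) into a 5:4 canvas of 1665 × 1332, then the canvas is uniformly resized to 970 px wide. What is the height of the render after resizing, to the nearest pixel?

At 1665×1332 the render is width-limited, so height = 1665 / 1.900 ≈ 876.32 px.
The frame scales by 970/1665 = 0.5826; 876.32 × 0.5826 ≈ 510.53 px.

511 px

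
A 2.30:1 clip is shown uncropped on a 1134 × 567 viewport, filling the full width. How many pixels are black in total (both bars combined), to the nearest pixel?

83867 pixels

That makes the image 493.0435 px tall (1134 / 2.300).
Black = 567 − 493.0435 = 73.9565 px.
Bar area = 73.9565 × 1134 ≈ 83867 px.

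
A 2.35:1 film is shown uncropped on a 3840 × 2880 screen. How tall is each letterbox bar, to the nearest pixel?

2.35:1 is wider than 4×3, so it spans the full width.
The film is 3840 / 2.350 ≈ 1634.04 px tall.
Leftover height: 2880 − 1634.04 = 1245.96 px → 622.98 each side.

623 px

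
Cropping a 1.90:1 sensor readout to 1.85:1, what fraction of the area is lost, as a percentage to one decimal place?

Going from 1.90:1 to 1.85:1 means cutting width while keeping height.
Area ratio = (1.850)/(1.900) = 97.37%; the remaining 2.63% is cropped out.

2.6%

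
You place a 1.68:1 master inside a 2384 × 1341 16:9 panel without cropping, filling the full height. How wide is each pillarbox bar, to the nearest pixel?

66 px

The master is 1341 × 1.680 ≈ 2252.88 px wide.
Black = 2384 − 2252.88 = 131.12 px, or 65.56 per bar.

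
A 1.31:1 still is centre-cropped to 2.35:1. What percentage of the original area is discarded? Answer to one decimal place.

2.35:1 is wider than 1.31:1, so the crop keeps the full width and trims the height.
Area ratio = (1.310)/(2.350) = 55.74%; the remaining 44.26% is cropped out.

44.3%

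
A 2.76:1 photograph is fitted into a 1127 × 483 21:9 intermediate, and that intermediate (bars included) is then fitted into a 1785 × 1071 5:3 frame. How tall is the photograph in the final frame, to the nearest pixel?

647 px

2.76:1 in 1127×483: fills the width, so the photograph is 1127.00 × 408.33.
21:9 in 1785×1071: fills the width, so the intermediate becomes 1785.00 × 765.00 — a scale of ×1.5839.
So the photograph's height is 408.33 × 1.5839 ≈ 646.74.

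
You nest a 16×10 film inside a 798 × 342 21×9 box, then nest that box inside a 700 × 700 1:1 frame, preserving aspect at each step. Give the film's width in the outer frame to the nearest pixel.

Inside the 798×342 canvas the film is height-limited at 547.20 × 342.00.
The 21×9 canvas is width-limited in 700×700, giving 700.00 × 300.00; scale factor 0.8772.
So the film's width is 547.20 × 0.8772 ≈ 480.00.

480 px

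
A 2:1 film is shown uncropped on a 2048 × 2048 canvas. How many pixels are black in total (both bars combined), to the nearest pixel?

Since 2.000 > 1.000, the film is width-limited.
Content height = 2048 × 1/2 ≈ 1024.0000 px.
2048 − 1024.0000 = 1024.0000 px of bars.
Across the 2048-px span: 1024.0000 × 2048 ≈ 2097152 px.

2097152 pixels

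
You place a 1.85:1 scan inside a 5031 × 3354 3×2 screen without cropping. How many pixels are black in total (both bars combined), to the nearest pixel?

1.85:1 is wider than 3×2, so it spans the full width.
The scan is 5031 / 1.850 ≈ 2719.4595 px tall.
3354 − 2719.4595 = 634.5405 px of bars.
That's 634.5405 × 5031 ≈ 3192373 black pixels.

3192373 pixels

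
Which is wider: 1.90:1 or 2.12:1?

2.12:1

1.9 and 2.12; 2.12 > 1.9.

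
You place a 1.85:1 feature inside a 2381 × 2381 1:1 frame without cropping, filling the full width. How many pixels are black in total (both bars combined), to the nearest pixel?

The feature is 2381 / 1.850 ≈ 1287.0270 px tall.
2381 − 1287.0270 = 1093.9730 px of bars.
Across the 2381-px span: 1093.9730 × 2381 ≈ 2604750 px.

2604750 pixels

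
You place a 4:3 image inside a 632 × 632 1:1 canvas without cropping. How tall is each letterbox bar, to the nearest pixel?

79 px

4:3 (1.333) > 1:1 (1.000), so the image fills the width.
Content height = 632 × 3/4 ≈ 474.00 px.
Black = 632 − 474.00 = 158.00 px, or 79.00 per bar.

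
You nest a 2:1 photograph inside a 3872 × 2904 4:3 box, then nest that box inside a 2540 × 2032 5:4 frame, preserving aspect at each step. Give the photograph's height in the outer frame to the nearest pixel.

1270 px

2:1 in 3872×2904: fills the width, so the photograph is 3872.00 × 1936.00.
Second fit — the 4:3 canvas into 2540×2032 spans the width: 2540.00 × 1905.00 (×0.6560 from 3872×2904).
Applying the same ×0.6560: 1936.00 → 1270.00.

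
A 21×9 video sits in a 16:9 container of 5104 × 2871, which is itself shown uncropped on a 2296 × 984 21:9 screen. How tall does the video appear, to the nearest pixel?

Inside the 5104×2871 canvas the video is width-limited at 5104.00 × 2187.43.
Second fit — the 16:9 canvas into 2296×984 spans the height: 1749.33 × 984.00 (×0.3427 from 5104×2871).
The video scales with it: height 2187.43 × 0.3427 ≈ 749.71.

750 px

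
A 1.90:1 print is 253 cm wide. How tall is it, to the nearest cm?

Height = 253 / 1.900 = 133.16.

133 cm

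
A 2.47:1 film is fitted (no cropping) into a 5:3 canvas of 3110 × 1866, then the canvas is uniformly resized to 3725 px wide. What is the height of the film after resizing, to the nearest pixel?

At 3110×1866 the film is width-limited, so height = 3110 / 2.470 ≈ 1259.11 px.
Scaling 3110 → 3725 is ×1.1977, so the height becomes 1259.11 × 1.1977 ≈ 1508.10 px.

1508 px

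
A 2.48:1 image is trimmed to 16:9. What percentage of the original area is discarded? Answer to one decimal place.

Going from 2.48:1 to 16:9 means cutting width while keeping height.
(1.778)/(2.480) ≈ 0.717 of the area survives, leaving 28.32% discarded.

28.3%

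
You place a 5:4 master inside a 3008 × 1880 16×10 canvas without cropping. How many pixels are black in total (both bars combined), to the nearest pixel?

Since 1.250 < 1.600, the master is height-limited.
Content width = 1880 × 5/4 ≈ 2350.0000 px.
Black = 3008 − 2350.0000 = 658.0000 px.
That's 658.0000 × 1880 ≈ 1237040 black pixels.

1237040 pixels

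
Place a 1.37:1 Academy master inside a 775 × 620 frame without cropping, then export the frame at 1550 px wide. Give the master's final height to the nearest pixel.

In the 775×620 frame the master fills the width: height = 775 / 1.370 ≈ 565.69 px.
Resizing to 1550 px wide multiplies everything by 2.0000: 565.69 → 1131.39 px.

1131 px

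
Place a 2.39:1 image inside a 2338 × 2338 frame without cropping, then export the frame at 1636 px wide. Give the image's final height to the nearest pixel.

Fitted into 2338×2338, the image spans the width; its height is 2338 / 2.390 ≈ 978.24 px.
Resizing to 1636 px wide multiplies everything by 0.6997: 978.24 → 684.52 px.

685 px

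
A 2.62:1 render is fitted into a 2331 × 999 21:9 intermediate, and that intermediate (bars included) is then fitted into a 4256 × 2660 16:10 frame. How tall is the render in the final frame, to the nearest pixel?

1624 px

First fit — 2.62:1 into 2331×999 spans the width: 2331.00 × 889.69.
21:9 in 4256×2660: fills the width, so the intermediate becomes 4256.00 × 1824.00 — a scale of ×1.8258.
Applying the same ×1.8258: 889.69 → 1624.43.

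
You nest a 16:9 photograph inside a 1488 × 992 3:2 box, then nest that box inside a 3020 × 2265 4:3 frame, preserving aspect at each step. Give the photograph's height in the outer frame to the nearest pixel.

1699 px

16:9 in 1488×992: fills the width, so the photograph is 1488.00 × 837.00.
The 3:2 canvas is width-limited in 3020×2265, giving 3020.00 × 2013.33; scale factor 2.0296.
So the photograph's height is 837.00 × 2.0296 ≈ 1698.75.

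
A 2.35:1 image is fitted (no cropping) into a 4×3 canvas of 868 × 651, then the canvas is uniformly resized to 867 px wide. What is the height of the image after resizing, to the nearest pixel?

369 px

In the 868×651 frame the image fills the width: height = 868 / 2.350 ≈ 369.36 px.
Resizing to 867 px wide multiplies everything by 0.9988: 369.36 → 368.94 px.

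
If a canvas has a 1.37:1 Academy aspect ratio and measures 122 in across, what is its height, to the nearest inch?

89 in

Height = 122 / 1.370 = 89.05.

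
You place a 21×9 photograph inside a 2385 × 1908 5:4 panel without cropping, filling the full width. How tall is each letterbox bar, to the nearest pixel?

443 px

Content height = 2385 × 9/21 ≈ 1022.14 px.
1908 − 1022.14 = 885.86 px of bars (442.93 each).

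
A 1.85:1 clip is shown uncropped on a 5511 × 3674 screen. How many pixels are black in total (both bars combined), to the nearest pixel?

1.85:1 is wider than 3:2, so it spans the full width.
That makes the image 2978.9189 px tall (5511 / 1.850).
Leftover height: 3674 − 2978.9189 = 695.0811 px.
Bar area = 695.0811 × 5511 ≈ 3830592 px.

3830592 pixels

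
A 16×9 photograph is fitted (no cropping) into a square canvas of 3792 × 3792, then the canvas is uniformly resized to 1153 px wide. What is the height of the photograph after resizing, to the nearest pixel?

At 3792×3792 the photograph is width-limited, so height = 3792 × 9/16 ≈ 2133.00 px.
Scaling 3792 → 1153 is ×0.3041, so the height becomes 2133.00 × 0.3041 ≈ 648.56 px.

649 px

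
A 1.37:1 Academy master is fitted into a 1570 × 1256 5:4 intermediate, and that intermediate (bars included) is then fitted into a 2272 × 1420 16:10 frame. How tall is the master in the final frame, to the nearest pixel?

1296 px

1.37:1 Academy in 1570×1256: fills the width, so the master is 1570.00 × 1145.99.
The 5:4 canvas is height-limited in 2272×1420, giving 1775.00 × 1420.00; scale factor 1.1306.
So the master's height is 1145.99 × 1.1306 ≈ 1295.62.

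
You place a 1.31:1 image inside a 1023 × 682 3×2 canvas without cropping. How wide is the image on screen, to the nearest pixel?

893 px

Since 1.310 < 1.500, the image is height-limited.
Content width = 682 × 1.310 ≈ 893.42 px.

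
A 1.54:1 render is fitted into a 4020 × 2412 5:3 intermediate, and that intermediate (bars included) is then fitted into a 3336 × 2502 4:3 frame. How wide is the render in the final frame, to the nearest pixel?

3082 px

First fit — 1.54:1 into 4020×2412 spans the height: 3714.48 × 2412.00.
The 5:3 canvas is width-limited in 3336×2502, giving 3336.00 × 2001.60; scale factor 0.8299.
Applying the same ×0.8299: 3714.48 → 3082.46.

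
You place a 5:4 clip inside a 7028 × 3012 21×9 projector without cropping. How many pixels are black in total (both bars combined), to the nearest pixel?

9828156 pixels

5:4 is narrower than 21×9, so it spans the full height.
That makes the image 3765.0000 px wide (3012 × 5/4).
Leftover width: 7028 − 3765.0000 = 3263.0000 px.
Across the 3012-px span: 3263.0000 × 3012 ≈ 9828156 px.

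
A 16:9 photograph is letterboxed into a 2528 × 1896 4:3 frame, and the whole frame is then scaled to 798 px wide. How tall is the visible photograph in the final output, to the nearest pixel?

449 px

At 2528×1896 the photograph is width-limited, so height = 2528 × 9/16 ≈ 1422.00 px.
The frame scales by 798/2528 = 0.3157; 1422.00 × 0.3157 ≈ 448.88 px.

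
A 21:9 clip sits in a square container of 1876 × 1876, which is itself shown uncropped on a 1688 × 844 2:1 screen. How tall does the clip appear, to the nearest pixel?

21:9 in 1876×1876: fills the width, so the clip is 1876.00 × 804.00.
square in 1688×844: fills the height, so the intermediate becomes 844.00 × 844.00 — a scale of ×0.4499.
Applying the same ×0.4499: 804.00 → 361.71.

362 px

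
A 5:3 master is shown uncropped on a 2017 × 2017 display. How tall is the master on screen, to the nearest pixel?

5:3 is wider than 1:1, so it spans the full width.
Content height = 2017 × 3/5 ≈ 1210.20 px.

1210 px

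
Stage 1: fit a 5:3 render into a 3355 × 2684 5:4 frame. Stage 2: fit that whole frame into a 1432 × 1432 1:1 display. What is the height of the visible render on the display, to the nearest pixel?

Inside the 3355×2684 canvas the render is width-limited at 3355.00 × 2013.00.
Second fit — the 5:4 canvas into 1432×1432 spans the width: 1432.00 × 1145.60 (×0.4268 from 3355×2684).
The render scales with it: height 2013.00 × 0.4268 ≈ 859.20.

859 px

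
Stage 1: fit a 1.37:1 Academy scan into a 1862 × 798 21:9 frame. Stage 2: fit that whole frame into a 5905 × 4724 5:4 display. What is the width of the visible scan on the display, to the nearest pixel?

3467 px

Inside the 1862×798 canvas the scan is height-limited at 1093.26 × 798.00.
The 21:9 canvas is width-limited in 5905×4724, giving 5905.00 × 2530.71; scale factor 3.1713.
Applying the same ×3.1713: 1093.26 → 3467.08.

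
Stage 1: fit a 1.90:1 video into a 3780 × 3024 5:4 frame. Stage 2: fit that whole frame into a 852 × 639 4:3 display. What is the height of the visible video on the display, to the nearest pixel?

First fit — 1.90:1 into 3780×3024 spans the width: 3780.00 × 1989.47.
5:4 in 852×639: fills the height, so the intermediate becomes 798.75 × 639.00 — a scale of ×0.2113.
The video scales with it: height 1989.47 × 0.2113 ≈ 420.39.

420 px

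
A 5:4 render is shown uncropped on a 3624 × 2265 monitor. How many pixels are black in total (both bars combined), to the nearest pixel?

1795579 pixels

5:4 is narrower than 16×10, so it spans the full height.
That makes the image 2831.2500 px wide (2265 × 5/4).
3624 − 2831.2500 = 792.7500 px of bars.
Across the 2265-px span: 792.7500 × 2265 ≈ 1795579 px.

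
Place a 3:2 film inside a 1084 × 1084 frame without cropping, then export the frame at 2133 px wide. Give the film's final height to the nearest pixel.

1422 px

In the 1084×1084 frame the film fills the width: height = 1084 × 2/3 ≈ 722.67 px.
Resizing to 2133 px wide multiplies everything by 1.9677: 722.67 → 1422.00 px.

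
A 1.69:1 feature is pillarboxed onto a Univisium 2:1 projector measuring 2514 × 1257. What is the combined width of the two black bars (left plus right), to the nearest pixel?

1.69:1 is narrower than Univisium 2:1, so it spans the full height.
Content width = 1257 × 1.690 ≈ 2124.33 px.
Leftover width: 2514 − 2124.33 = 389.67 px.

390 px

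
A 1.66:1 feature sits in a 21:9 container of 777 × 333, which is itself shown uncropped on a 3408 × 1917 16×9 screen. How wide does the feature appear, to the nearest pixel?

2425 px

Inside the 777×333 canvas the feature is height-limited at 552.78 × 333.00.
21:9 in 3408×1917: fills the width, so the intermediate becomes 3408.00 × 1460.57 — a scale of ×4.3861.
The feature scales with it: width 552.78 × 4.3861 ≈ 2424.55.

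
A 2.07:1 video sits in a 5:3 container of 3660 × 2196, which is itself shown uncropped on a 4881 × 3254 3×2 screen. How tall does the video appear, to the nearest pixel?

2358 px

2.07:1 in 3660×2196: fills the width, so the video is 3660.00 × 1768.12.
Second fit — the 5:3 canvas into 4881×3254 spans the width: 4881.00 × 2928.60 (×1.3336 from 3660×2196).
Applying the same ×1.3336: 1768.12 → 2357.97.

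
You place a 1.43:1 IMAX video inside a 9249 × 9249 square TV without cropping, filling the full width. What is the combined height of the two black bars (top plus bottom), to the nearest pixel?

2781 px

Content height = 9249 / 1.430 ≈ 6467.83 px.
9249 − 6467.83 = 2781.17 px of bars.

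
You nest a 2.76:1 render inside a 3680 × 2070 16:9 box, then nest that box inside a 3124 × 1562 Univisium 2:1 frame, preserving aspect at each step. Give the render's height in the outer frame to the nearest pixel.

1006 px

Inside the 3680×2070 canvas the render is width-limited at 3680.00 × 1333.33.
The 16:9 canvas is height-limited in 3124×1562, giving 2776.89 × 1562.00; scale factor 0.7546.
The render scales with it: height 1333.33 × 0.7546 ≈ 1006.12.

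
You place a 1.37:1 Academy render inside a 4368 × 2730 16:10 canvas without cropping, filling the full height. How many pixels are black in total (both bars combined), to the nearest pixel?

1714167 pixels

That makes the image 3740.1000 px wide (2730 × 1.370).
Leftover width: 4368 − 3740.1000 = 627.9000 px.
Across the 2730-px span: 627.9000 × 2730 ≈ 1714167 px.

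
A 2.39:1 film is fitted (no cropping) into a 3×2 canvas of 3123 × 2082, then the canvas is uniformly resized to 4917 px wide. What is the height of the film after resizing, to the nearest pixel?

In the 3123×2082 frame the film fills the width: height = 3123 / 2.390 ≈ 1306.69 px.
Scaling 3123 → 4917 is ×1.5744, so the height becomes 1306.69 × 1.5744 ≈ 2057.32 px.

2057 px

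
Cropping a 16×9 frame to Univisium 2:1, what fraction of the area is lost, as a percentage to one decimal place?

Going from 16×9 to Univisium 2:1 means cutting height while keeping width.
Area ratio = (1.778)/(2.000) = 88.89%; the remaining 11.11% is cropped out.

11.1%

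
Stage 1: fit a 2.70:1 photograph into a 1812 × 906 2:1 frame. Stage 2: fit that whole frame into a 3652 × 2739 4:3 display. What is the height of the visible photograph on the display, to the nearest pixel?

2.70:1 in 1812×906: fills the width, so the photograph is 1812.00 × 671.11.
The 2:1 canvas is width-limited in 3652×2739, giving 3652.00 × 1826.00; scale factor 2.0155.
So the photograph's height is 671.11 × 2.0155 ≈ 1352.59.

1353 px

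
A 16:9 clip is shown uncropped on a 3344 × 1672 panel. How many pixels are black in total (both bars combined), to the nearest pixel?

16:9 (1.778) < Univisium 2:1 (2.000), so the clip fills the height.
That makes the image 2972.4444 px wide (1672 × 16/9).
Leftover width: 3344 − 2972.4444 = 371.5556 px.
Bar area = 371.5556 × 1672 ≈ 621241 px.

621241 pixels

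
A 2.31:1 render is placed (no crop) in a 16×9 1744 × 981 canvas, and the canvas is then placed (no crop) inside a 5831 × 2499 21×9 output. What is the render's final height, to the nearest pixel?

1923 px

Inside the 1744×981 canvas the render is width-limited at 1744.00 × 754.98.
The 16×9 canvas is height-limited in 5831×2499, giving 4442.67 × 2499.00; scale factor 2.5474.
Applying the same ×2.5474: 754.98 → 1923.23.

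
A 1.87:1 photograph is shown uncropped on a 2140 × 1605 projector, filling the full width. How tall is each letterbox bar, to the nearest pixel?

Content height = 2140 / 1.870 ≈ 1144.39 px.
1605 − 1144.39 = 460.61 px of bars (230.31 each).

230 px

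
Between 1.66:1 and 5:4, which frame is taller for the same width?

1.66 and 5:4 = 1.25; 1.66 > 1.25. The smaller width-to-height ratio is the taller frame.

5:4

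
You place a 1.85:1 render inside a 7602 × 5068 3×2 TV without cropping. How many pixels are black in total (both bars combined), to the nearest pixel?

Since 1.850 > 1.500, the render is width-limited.
The render is 7602 / 1.850 ≈ 4109.1892 px tall.
Leftover height: 5068 − 4109.1892 = 958.8108 px.
Across the 7602-px span: 958.8108 × 7602 ≈ 7288880 px.

7288880 pixels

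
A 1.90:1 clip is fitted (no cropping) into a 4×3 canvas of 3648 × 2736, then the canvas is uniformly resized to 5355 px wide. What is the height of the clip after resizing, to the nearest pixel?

2818 px

Fitted into 3648×2736, the clip spans the width; its height is 3648 / 1.900 ≈ 1920.00 px.
Scaling 3648 → 5355 is ×1.4679, so the height becomes 1920.00 × 1.4679 ≈ 2818.42 px.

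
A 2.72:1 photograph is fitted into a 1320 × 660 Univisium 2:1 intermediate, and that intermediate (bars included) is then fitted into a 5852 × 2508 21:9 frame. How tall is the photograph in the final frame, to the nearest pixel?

Inside the 1320×660 canvas the photograph is width-limited at 1320.00 × 485.29.
The Univisium 2:1 canvas is height-limited in 5852×2508, giving 5016.00 × 2508.00; scale factor 3.8000.
So the photograph's height is 485.29 × 3.8000 ≈ 1844.12.

1844 px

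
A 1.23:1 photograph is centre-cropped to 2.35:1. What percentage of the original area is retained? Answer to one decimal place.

2.35:1 is wider than 1.23:1, so the crop keeps the full width and trims the height.
(1.230)/(2.350) ≈ 0.523 of the area survives.

52.3%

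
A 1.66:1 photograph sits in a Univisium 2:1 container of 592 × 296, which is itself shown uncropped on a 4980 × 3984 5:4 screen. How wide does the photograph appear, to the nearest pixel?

4133 px

First fit — 1.66:1 into 592×296 spans the height: 491.36 × 296.00.
Univisium 2:1 in 4980×3984: fills the width, so the intermediate becomes 4980.00 × 2490.00 — a scale of ×8.4122.
The photograph scales with it: width 491.36 × 8.4122 ≈ 4133.40.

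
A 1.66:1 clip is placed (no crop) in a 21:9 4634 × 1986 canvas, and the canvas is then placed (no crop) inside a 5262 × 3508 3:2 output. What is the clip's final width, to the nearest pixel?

3744 px

1.66:1 in 4634×1986: fills the height, so the clip is 3296.76 × 1986.00.
21:9 in 5262×3508: fills the width, so the intermediate becomes 5262.00 × 2255.14 — a scale of ×1.1355.
So the clip's width is 3296.76 × 1.1355 ≈ 3743.54.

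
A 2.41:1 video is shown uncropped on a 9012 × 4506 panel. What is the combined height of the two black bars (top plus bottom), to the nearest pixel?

2.41:1 (2.410) > 2:1 (2.000), so the video fills the width.
That makes the image 3739.42 px tall (9012 / 2.410).
4506 − 3739.42 = 766.58 px of bars.

767 px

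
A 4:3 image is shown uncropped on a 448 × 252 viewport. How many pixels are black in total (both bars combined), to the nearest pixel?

4:3 is narrower than 16×9, so it spans the full height.
The image is 252 × 4/3 ≈ 336.0000 px wide.
Black = 448 − 336.0000 = 112.0000 px.
That's 112.0000 × 252 ≈ 28224 black pixels.

28224 pixels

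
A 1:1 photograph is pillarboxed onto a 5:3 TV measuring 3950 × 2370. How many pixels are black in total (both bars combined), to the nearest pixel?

1:1 (1.000) < 5:3 (1.667), so the photograph fills the height.
Content width = 2370 × 1/1 ≈ 2370.0000 px.
Leftover width: 3950 − 2370.0000 = 1580.0000 px.
Bar area = 1580.0000 × 2370 ≈ 3744600 px.

3744600 pixels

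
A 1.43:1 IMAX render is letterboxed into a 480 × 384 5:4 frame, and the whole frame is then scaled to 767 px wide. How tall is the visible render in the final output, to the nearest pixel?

In the 480×384 frame the render fills the width: height = 480 / 1.430 ≈ 335.66 px.
Resizing to 767 px wide multiplies everything by 1.5979: 335.66 → 536.36 px.

536 px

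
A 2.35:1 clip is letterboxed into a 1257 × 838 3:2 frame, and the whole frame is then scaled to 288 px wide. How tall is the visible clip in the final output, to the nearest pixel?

123 px

In the 1257×838 frame the clip fills the width: height = 1257 / 2.350 ≈ 534.89 px.
Resizing to 288 px wide multiplies everything by 0.2291: 534.89 → 122.55 px.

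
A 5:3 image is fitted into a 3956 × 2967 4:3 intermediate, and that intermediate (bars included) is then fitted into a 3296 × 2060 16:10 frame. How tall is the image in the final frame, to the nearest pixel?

5:3 in 3956×2967: fills the width, so the image is 3956.00 × 2373.60.
4:3 in 3296×2060: fills the height, so the intermediate becomes 2746.67 × 2060.00 — a scale of ×0.6943.
Applying the same ×0.6943: 2373.60 → 1648.00.

1648 px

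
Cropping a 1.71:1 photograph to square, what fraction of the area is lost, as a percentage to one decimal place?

41.5%

square is narrower than 1.71:1, so the crop keeps the full height and trims the width.
Area ratio = (1.000)/(1.710) = 58.48%; the remaining 41.52% is cropped out.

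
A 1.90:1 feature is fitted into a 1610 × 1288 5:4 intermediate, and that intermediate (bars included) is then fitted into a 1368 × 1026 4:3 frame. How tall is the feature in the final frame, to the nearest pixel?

675 px

Inside the 1610×1288 canvas the feature is width-limited at 1610.00 × 847.37.
Second fit — the 5:4 canvas into 1368×1026 spans the height: 1282.50 × 1026.00 (×0.7966 from 1610×1288).
The feature scales with it: height 847.37 × 0.7966 ≈ 675.00.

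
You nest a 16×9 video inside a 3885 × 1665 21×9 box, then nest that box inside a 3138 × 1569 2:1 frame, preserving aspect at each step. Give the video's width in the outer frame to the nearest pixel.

Inside the 3885×1665 canvas the video is height-limited at 2960.00 × 1665.00.
Second fit — the 21×9 canvas into 3138×1569 spans the width: 3138.00 × 1344.86 (×0.8077 from 3885×1665).
So the video's width is 2960.00 × 0.8077 ≈ 2390.86.

2391 px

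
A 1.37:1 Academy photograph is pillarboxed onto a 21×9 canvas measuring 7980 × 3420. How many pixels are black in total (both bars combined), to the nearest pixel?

11267532 pixels

1.37:1 Academy (1.370) < 21×9 (2.333), so the photograph fills the height.
The photograph is 3420 × 1.370 ≈ 4685.4000 px wide.
Black = 7980 − 4685.4000 = 3294.6000 px.
Bar area = 3294.6000 × 3420 ≈ 11267532 px.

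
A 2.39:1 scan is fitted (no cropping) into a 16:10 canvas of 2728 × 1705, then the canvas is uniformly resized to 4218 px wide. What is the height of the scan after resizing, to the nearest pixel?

1765 px

At 2728×1705 the scan is width-limited, so height = 2728 / 2.390 ≈ 1141.42 px.
Resizing to 4218 px wide multiplies everything by 1.5462: 1141.42 → 1764.85 px.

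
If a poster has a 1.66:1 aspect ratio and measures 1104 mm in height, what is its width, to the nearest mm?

1833 mm

At 1.66:1, 1104 × 1.660 ≈ 1832.64.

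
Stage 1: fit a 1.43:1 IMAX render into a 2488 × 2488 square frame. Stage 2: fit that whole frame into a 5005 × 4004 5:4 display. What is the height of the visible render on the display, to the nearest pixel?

First fit — 1.43:1 IMAX into 2488×2488 spans the width: 2488.00 × 1739.86.
square in 5005×4004: fills the height, so the intermediate becomes 4004.00 × 4004.00 — a scale of ×1.6093.
The render scales with it: height 1739.86 × 1.6093 ≈ 2800.00.

2800 px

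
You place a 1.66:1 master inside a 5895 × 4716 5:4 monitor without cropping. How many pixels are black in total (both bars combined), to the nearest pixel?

Since 1.660 > 1.250, the master is width-limited.
That makes the image 3551.2048 px tall (5895 / 1.660).
Leftover height: 4716 − 3551.2048 = 1164.7952 px.
That's 1164.7952 × 5895 ≈ 6866468 black pixels.

6866468 pixels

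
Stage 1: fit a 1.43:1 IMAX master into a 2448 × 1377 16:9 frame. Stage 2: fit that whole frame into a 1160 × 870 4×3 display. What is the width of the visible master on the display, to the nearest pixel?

1.43:1 IMAX in 2448×1377: fills the height, so the master is 1969.11 × 1377.00.
Second fit — the 16:9 canvas into 1160×870 spans the width: 1160.00 × 652.50 (×0.4739 from 2448×1377).
Applying the same ×0.4739: 1969.11 → 933.08.

933 px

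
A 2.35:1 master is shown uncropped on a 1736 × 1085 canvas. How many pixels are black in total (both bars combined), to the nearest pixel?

Since 2.350 > 1.600, the master is width-limited.
That makes the image 738.7234 px tall (1736 / 2.350).
1085 − 738.7234 = 346.2766 px of bars.
Across the 1736-px span: 346.2766 × 1736 ≈ 601136 px.

601136 pixels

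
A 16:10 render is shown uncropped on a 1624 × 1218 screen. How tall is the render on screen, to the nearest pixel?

1015 px

16:10 (1.600) > 4×3 (1.333), so the render fills the width.
The render is 1624 × 10/16 ≈ 1015.00 px tall.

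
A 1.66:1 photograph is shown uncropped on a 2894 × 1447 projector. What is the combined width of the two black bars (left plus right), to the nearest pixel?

1.66:1 is narrower than Univisium 2:1, so it spans the full height.
That makes the image 2402.02 px wide (1447 × 1.660).
2894 − 2402.02 = 491.98 px of bars.

492 px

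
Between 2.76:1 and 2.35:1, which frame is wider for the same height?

2.76:1

2.76 and 2.35; 2.76 > 2.35.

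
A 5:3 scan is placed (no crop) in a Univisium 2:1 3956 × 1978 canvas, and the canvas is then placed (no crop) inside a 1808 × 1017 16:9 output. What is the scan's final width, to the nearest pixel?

1507 px

5:3 in 3956×1978: fills the height, so the scan is 3296.67 × 1978.00.
Univisium 2:1 in 1808×1017: fills the width, so the intermediate becomes 1808.00 × 904.00 — a scale of ×0.4570.
So the scan's width is 3296.67 × 0.4570 ≈ 1506.67.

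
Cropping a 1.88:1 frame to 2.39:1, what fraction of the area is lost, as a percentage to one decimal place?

2.39:1 is wider than 1.88:1, so the crop keeps the full width and trims the height.
Fraction kept = (1.880)/(2.390) ≈ 78.66%, so 21.34% is lost.

21.3%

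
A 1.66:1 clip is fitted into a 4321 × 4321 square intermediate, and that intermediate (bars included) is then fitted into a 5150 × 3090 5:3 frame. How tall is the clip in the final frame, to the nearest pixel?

1861 px

Inside the 4321×4321 canvas the clip is width-limited at 4321.00 × 2603.01.
The square canvas is height-limited in 5150×3090, giving 3090.00 × 3090.00; scale factor 0.7151.
Applying the same ×0.7151: 2603.01 → 1861.45.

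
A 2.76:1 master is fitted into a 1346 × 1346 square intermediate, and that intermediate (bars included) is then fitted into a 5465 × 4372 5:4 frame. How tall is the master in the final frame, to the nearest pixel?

1584 px

First fit — 2.76:1 into 1346×1346 spans the width: 1346.00 × 487.68.
square in 5465×4372: fills the height, so the intermediate becomes 4372.00 × 4372.00 — a scale of ×3.2481.
Applying the same ×3.2481: 487.68 → 1584.06.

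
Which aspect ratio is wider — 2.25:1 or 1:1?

2.25:1

2.25 and 1; 2.25 > 1.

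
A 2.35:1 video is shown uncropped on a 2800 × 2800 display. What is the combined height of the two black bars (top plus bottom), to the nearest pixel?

2.35:1 (2.350) > square (1.000), so the video fills the width.
The video is 2800 / 2.350 ≈ 1191.49 px tall.
Leftover height: 2800 − 1191.49 = 1608.51 px.

1609 px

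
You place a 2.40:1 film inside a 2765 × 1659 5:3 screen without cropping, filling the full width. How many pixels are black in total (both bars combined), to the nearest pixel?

The film is 2765 / 2.400 ≈ 1152.0833 px tall.
1659 − 1152.0833 = 506.9167 px of bars.
That's 506.9167 × 2765 ≈ 1401625 black pixels.

1401625 pixels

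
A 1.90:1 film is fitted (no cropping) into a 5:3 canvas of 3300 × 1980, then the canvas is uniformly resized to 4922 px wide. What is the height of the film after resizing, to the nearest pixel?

2591 px

Fitted into 3300×1980, the film spans the width; its height is 3300 / 1.900 ≈ 1736.84 px.
The frame scales by 4922/3300 = 1.4915; 1736.84 × 1.4915 ≈ 2590.53 px.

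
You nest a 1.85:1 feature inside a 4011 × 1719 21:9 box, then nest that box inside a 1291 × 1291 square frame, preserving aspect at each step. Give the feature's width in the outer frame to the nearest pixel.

Inside the 4011×1719 canvas the feature is height-limited at 3180.15 × 1719.00.
Second fit — the 21:9 canvas into 1291×1291 spans the width: 1291.00 × 553.29 (×0.3219 from 4011×1719).
The feature scales with it: width 3180.15 × 0.3219 ≈ 1023.58.

1024 px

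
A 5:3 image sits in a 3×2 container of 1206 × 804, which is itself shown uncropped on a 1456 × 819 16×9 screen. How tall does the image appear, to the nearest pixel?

Inside the 1206×804 canvas the image is width-limited at 1206.00 × 723.60.
3×2 in 1456×819: fills the height, so the intermediate becomes 1228.50 × 819.00 — a scale of ×1.0187.
The image scales with it: height 723.60 × 1.0187 ≈ 737.10.

737 px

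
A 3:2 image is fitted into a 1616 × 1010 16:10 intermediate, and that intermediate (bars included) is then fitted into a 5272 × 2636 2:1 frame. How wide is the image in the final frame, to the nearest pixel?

Inside the 1616×1010 canvas the image is height-limited at 1515.00 × 1010.00.
The 16:10 canvas is height-limited in 5272×2636, giving 4217.60 × 2636.00; scale factor 2.6099.
The image scales with it: width 1515.00 × 2.6099 ≈ 3954.00.

3954 px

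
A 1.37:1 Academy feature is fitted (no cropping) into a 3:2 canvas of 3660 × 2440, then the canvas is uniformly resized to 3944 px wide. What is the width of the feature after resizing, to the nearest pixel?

3602 px

In the 3660×2440 frame the feature fills the height: width = 2440 × 1.370 ≈ 3342.80 px.
Resizing to 3944 px wide multiplies everything by 1.0776: 3342.80 → 3602.19 px.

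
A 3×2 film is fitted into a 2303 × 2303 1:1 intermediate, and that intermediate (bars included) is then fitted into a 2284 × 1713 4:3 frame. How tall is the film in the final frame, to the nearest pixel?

1142 px

Inside the 2303×2303 canvas the film is width-limited at 2303.00 × 1535.33.
Second fit — the 1:1 canvas into 2284×1713 spans the height: 1713.00 × 1713.00 (×0.7438 from 2303×2303).
The film scales with it: height 1535.33 × 0.7438 ≈ 1142.00.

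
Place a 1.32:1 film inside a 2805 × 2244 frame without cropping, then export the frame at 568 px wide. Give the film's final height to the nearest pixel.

At 2805×2244 the film is width-limited, so height = 2805 / 1.320 ≈ 2125.00 px.
Resizing to 568 px wide multiplies everything by 0.2025: 2125.00 → 430.30 px.

430 px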